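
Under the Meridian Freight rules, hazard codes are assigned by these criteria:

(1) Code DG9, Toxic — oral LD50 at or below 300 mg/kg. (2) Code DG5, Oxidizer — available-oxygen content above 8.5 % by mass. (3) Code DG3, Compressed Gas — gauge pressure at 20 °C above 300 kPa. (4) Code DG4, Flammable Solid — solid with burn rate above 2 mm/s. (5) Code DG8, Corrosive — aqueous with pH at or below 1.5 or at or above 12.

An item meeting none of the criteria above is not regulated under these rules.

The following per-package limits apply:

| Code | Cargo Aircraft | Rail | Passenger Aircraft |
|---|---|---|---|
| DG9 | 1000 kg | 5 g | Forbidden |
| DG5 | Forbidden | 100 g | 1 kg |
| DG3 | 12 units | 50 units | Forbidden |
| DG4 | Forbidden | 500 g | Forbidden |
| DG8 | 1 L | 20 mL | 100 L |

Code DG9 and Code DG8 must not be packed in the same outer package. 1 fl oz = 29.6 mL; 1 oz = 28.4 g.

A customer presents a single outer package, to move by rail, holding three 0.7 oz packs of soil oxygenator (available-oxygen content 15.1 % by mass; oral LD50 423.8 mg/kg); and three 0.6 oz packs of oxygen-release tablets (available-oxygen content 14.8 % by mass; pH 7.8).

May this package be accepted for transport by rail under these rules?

With available-oxygen content 15.1 % by mass (> 8.5 % by mass), the soil oxygenator falls in Code DG5.
The oxygen-release tablets have available-oxygen content 14.8 % by mass, which is > 8.5 % by mass, so they are Code DG5 (Oxidizer).
Total Code DG5: (three 0.7 oz packs = 59.64 g) + (three 0.6 oz packs = 51.12 g) = 110.76 g.
110.76 g exceeds the rail limit of 100 g for Code DG5.

No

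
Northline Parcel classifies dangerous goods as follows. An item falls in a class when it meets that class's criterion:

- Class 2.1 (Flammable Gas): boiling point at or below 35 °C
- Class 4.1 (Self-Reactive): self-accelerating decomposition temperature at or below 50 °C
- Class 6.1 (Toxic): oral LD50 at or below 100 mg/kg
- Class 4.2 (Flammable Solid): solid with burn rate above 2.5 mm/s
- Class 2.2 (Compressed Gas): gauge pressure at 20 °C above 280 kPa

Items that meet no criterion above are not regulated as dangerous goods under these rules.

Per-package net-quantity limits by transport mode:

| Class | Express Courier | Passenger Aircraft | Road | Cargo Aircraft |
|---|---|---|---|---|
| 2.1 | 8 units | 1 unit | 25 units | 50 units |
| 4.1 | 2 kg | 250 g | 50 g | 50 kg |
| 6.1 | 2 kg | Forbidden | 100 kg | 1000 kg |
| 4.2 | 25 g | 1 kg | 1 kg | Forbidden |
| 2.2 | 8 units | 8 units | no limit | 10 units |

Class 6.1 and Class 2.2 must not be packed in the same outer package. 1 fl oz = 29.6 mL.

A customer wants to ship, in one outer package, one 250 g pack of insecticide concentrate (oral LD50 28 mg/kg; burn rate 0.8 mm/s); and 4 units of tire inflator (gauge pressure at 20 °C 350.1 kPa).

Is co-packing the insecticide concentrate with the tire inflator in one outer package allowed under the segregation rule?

With oral LD50 28 mg/kg (≤ 100 mg/kg), the insecticide concentrate falls in Class 6.1.
The tire inflator has gauge pressure at 20 °C 350.1 kPa, which is > 280 kPa, so it is Class 2.2 (Compressed Gas).
Class 6.1 and Class 2.2 may not share an outer package.

No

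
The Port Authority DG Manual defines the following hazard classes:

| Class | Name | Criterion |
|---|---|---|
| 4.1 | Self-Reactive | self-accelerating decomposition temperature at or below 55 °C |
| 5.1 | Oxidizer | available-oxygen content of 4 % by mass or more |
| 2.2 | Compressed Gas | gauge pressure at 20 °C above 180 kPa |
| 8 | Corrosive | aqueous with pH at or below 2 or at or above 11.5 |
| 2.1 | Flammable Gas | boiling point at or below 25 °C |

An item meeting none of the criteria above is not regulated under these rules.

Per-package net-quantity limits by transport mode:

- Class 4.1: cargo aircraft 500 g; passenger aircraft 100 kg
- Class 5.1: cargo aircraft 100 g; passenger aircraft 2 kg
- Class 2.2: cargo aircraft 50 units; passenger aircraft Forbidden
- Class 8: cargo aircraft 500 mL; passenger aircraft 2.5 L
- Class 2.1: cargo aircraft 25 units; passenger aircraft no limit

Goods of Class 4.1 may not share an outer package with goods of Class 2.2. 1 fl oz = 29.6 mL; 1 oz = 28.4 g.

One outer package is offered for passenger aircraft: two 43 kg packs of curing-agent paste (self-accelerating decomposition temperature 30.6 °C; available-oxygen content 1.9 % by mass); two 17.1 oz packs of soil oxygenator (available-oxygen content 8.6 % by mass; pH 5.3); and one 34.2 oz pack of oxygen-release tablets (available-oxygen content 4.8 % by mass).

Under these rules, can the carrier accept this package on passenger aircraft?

Yes

With self-accelerating decomposition temperature 30.6 °C (≤ 55 °C), the curing-agent paste falls in Class 4.1.
Soil oxygenator: available-oxygen content 8.6 % by mass ≥ 4 % by mass → Class 5.1 (Oxidizer).
The oxygen-release tablets have available-oxygen content 4.8 % by mass, which is ≥ 4 % by mass, so they are Class 5.1 (Oxidizer).
Class 5.1 net quantity: (two 17.1 oz packs = 971.28 g) + (one 34.2 oz pack = 971.28 g) = 1942.56 g.
That is within the Class 5.1 passenger aircraft limit of 2 kg.
Class 4.1 quantity: two 43 kg packs = 86 kg.
That is within the Class 4.1 passenger aircraft limit of 100 kg.
The segregation rule (Class 4.1 with Class 2.2) does not apply to Class 5.1 with Class 4.1.
Every hazard class is within its passenger aircraft limit and no segregation rule is violated.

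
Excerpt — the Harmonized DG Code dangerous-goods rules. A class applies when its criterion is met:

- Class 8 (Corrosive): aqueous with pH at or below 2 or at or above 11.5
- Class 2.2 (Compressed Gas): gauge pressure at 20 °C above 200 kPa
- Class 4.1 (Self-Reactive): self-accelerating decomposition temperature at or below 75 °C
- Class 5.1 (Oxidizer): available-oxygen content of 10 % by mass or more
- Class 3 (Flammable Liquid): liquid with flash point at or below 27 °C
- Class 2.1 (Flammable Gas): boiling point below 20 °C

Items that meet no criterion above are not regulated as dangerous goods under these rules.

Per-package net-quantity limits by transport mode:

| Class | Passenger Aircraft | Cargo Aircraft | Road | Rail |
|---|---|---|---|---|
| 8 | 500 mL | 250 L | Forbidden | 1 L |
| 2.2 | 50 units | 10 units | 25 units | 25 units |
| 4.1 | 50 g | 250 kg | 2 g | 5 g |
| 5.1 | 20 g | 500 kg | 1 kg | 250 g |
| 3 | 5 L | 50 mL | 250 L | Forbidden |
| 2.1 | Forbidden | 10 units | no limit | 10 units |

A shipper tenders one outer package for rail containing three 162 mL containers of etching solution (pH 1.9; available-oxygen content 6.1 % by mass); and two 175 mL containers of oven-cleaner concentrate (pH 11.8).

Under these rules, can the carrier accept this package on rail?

pH 1.9 meets the Class 8 criterion (Corrosive), so the etching solution is Class 8.
With pH 11.8 (≥ 11.5), the oven-cleaner concentrate falls in Class 8.
Total Class 8: (three 162 mL containers = 486 mL) + (two 175 mL containers = 350 mL) = 836 mL.
836 mL is within the rail limit of 1 L for Class 8.

Yes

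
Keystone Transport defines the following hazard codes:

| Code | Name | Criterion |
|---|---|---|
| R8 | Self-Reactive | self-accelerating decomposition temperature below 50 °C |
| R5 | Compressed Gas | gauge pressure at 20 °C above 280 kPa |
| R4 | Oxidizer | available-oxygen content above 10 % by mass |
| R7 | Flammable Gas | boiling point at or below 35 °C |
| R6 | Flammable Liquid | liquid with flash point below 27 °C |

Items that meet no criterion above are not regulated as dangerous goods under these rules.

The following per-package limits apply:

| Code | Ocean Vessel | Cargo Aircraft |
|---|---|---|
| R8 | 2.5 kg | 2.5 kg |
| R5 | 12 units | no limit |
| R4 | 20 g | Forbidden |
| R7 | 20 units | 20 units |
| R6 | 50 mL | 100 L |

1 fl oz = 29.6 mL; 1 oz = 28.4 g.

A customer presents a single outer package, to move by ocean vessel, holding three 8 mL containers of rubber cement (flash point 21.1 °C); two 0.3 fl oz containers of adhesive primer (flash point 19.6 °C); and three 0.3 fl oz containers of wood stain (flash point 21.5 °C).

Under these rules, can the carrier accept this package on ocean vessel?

No

The rubber cement has flash point 21.1 °C, which is < 27 °C, so it is Code R6 (Flammable Liquid).
The adhesive primer has flash point 19.6 °C, which is < 27 °C, so it is Code R6 (Flammable Liquid).
Flash point 21.5 °C meets the Code R6 criterion (Flammable Liquid), so the wood stain is Code R6.
Total Code R6: (three 8 mL containers = 24 mL) + (two 0.3 fl oz containers = 17.76 mL) + (three 0.3 fl oz containers = 26.64 mL) = 68.4 mL.
68.4 mL exceeds the ocean vessel limit of 50 mL for Code R6.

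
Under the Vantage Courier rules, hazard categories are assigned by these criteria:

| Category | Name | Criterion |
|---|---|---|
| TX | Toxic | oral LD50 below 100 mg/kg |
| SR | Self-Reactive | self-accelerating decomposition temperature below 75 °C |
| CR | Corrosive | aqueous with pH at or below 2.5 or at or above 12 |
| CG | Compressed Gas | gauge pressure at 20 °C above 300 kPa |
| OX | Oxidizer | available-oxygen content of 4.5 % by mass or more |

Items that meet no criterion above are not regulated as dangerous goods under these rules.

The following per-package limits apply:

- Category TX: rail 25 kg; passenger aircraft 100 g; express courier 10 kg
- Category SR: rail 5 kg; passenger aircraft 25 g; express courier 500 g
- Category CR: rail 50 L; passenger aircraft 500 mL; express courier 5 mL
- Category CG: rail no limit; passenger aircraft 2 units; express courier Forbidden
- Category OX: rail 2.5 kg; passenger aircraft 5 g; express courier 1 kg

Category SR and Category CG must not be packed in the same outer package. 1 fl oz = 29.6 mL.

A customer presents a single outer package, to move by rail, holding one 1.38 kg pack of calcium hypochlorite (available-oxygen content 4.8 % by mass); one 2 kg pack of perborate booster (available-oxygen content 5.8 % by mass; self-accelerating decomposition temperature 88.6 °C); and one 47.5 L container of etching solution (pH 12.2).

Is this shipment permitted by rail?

Available-oxygen content 4.8 % by mass meets the Category OX criterion (Oxidizer), so the calcium hypochlorite is Category OX.
Perborate booster: available-oxygen content 5.8 % by mass ≥ 4.5 % by mass → Category OX (Oxidizer).
The etching solution has pH 12.2, which is ≥ 12, so it is Category CR (Corrosive).
Total Category OX: 1.38 kg + 2 kg = 3.38 kg.
That exceeds the Category OX rail limit of 2.5 kg.
Category CR quantity: 47.5 L.
47.5 L is within the rail limit of 50 L for Category CR.
The segregation rule (Category SR with Category CG) does not apply to Category OX with Category CR.

No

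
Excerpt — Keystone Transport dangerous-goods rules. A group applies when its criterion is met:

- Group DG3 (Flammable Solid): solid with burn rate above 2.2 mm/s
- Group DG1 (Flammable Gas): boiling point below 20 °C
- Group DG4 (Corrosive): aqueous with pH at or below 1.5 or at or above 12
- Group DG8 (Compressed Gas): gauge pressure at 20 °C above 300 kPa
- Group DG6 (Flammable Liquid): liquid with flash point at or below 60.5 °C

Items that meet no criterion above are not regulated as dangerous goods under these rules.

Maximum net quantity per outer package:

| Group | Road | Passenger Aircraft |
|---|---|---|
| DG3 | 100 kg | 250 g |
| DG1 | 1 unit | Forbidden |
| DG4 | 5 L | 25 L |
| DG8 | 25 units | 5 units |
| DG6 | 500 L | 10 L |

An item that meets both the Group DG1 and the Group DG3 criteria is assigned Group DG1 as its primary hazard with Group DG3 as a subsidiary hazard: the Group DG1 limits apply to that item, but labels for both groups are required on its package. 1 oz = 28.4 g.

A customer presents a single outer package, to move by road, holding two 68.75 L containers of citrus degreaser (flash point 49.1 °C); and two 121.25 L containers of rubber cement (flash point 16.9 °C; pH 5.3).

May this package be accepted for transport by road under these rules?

Yes

Flash point 49.1 °C meets the Group DG6 criterion (Flammable Liquid), so the citrus degreaser is Group DG6.
Flash point 16.9 °C meets the Group DG6 criterion (Flammable Liquid), so the rubber cement is Group DG6.
Group DG6 net quantity: (two 68.75 L containers = 137.5 L) + (two 121.25 L containers = 242.5 L) = 380 L.
That is within the Group DG6 road limit of 500 L.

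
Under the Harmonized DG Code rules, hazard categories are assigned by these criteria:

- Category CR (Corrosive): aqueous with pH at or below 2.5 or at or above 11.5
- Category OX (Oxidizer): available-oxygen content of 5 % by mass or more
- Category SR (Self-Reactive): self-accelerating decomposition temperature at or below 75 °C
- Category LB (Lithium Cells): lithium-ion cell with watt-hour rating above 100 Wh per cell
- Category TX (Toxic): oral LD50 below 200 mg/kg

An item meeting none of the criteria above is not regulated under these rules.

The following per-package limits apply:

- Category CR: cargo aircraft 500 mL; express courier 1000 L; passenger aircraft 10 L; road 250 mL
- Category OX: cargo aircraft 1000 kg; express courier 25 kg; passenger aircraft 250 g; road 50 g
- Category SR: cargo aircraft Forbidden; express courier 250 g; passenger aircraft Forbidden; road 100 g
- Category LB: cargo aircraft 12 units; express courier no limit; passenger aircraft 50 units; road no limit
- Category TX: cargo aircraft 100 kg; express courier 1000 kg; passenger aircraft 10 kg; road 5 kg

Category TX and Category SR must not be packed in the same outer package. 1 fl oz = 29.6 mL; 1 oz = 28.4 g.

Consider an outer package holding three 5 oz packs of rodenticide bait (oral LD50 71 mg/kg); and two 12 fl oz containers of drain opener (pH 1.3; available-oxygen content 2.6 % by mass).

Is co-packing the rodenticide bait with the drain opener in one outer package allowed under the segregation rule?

Yes

The rodenticide bait has oral LD50 71 mg/kg, which is < 200 mg/kg, so it is Category TX (Toxic).
Drain opener: pH 1.3 ≤ 2.5 → Category CR (Corrosive).
No segregation rule bars Category TX with Category CR.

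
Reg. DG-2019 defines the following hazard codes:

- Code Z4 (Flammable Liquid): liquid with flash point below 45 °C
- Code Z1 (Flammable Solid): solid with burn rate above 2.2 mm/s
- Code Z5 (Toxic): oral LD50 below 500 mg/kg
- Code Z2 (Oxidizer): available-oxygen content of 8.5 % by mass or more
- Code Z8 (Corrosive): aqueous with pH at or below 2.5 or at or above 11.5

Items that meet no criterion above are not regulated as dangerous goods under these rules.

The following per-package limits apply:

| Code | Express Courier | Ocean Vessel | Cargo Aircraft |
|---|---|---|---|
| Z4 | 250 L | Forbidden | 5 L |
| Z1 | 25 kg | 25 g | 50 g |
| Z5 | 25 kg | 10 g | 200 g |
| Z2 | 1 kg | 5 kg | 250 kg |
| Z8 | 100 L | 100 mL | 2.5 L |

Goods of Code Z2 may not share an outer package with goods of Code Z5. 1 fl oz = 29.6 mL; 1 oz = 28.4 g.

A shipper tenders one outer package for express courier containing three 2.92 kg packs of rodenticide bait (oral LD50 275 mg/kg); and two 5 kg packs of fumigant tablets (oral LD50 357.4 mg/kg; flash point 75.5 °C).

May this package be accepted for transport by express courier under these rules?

Yes

The rodenticide bait has oral LD50 275 mg/kg, which is < 500 mg/kg, so it is Code Z5 (Toxic).
With oral LD50 357.4 mg/kg (< 500 mg/kg), the fumigant tablets fall in Code Z5.
Total Code Z5: (three 2.92 kg packs = 8.76 kg) + (two 5 kg packs = 10 kg) = 18.76 kg.
18.76 kg ≤ 25 kg (express courier limit, Code Z5) — within limit.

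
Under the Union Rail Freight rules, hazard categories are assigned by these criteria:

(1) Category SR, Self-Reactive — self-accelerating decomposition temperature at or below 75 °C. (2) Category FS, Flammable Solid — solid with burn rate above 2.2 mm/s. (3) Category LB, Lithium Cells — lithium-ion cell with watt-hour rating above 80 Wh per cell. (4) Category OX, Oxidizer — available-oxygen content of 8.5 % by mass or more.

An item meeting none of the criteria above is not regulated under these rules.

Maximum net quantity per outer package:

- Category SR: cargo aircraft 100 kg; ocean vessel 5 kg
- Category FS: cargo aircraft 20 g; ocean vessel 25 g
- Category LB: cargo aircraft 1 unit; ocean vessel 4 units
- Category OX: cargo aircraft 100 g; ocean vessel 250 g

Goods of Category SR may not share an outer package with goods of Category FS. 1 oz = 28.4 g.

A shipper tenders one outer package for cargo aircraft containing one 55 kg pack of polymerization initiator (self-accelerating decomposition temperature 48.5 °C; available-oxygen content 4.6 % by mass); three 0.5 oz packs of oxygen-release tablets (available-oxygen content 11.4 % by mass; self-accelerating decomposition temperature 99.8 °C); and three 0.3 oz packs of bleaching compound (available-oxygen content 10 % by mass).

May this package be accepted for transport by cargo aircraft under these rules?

Yes

Polymerization initiator: self-accelerating decomposition temperature 48.5 °C ≤ 75 °C → Category SR (Self-Reactive).
Oxygen-release tablets: available-oxygen content 11.4 % by mass ≥ 8.5 % by mass → Category OX (Oxidizer).
Available-oxygen content 10 % by mass meets the Category OX criterion (Oxidizer), so the bleaching compound is Category OX.
Category OX net quantity: (three 0.5 oz packs = 42.6 g) + (three 0.3 oz packs = 25.56 g) = 68.16 g.
68.16 g ≤ 100 g (cargo aircraft limit, Category OX) — within limit.
Category SR quantity: 55 kg.
55 kg is within the cargo aircraft limit of 100 kg for Category SR.
The segregation rule (Category SR with Category FS) does not apply to Category OX with Category SR.
Every hazard category is within its cargo aircraft limit and no segregation rule is violated.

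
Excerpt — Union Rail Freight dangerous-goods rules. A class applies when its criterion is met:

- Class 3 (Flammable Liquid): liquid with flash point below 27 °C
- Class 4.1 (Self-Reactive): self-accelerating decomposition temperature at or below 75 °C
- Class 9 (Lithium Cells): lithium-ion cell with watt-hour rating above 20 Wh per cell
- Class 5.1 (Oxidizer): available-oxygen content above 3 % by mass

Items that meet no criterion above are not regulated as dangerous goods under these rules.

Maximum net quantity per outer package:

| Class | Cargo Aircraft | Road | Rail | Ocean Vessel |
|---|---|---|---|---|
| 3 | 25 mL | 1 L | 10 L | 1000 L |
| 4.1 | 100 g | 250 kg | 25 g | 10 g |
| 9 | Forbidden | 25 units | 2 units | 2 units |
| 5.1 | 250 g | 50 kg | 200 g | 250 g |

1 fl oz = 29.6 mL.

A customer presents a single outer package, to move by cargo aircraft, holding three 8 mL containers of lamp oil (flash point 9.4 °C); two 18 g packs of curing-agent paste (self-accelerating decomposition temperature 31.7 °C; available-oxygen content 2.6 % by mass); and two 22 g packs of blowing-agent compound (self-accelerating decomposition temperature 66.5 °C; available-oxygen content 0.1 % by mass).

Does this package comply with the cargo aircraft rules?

Yes

Flash point 9.4 °C meets the Class 3 criterion (Flammable Liquid), so the lamp oil is Class 3.
The curing-agent paste has self-accelerating decomposition temperature 31.7 °C, which is ≤ 75 °C, so it is Class 4.1 (Self-Reactive).
Blowing-agent compound: self-accelerating decomposition temperature 66.5 °C ≤ 75 °C → Class 4.1 (Self-Reactive).
Total Class 4.1: (two 18 g packs = 36 g) + (two 22 g packs = 44 g) = 80 g.
80 g ≤ 100 g (cargo aircraft limit, Class 4.1) — within limit.
Class 3 quantity: three 8 mL containers = 24 mL.
That is within the Class 3 cargo aircraft limit of 25 mL.
Every hazard class is within its cargo aircraft limit and no segregation rule is violated.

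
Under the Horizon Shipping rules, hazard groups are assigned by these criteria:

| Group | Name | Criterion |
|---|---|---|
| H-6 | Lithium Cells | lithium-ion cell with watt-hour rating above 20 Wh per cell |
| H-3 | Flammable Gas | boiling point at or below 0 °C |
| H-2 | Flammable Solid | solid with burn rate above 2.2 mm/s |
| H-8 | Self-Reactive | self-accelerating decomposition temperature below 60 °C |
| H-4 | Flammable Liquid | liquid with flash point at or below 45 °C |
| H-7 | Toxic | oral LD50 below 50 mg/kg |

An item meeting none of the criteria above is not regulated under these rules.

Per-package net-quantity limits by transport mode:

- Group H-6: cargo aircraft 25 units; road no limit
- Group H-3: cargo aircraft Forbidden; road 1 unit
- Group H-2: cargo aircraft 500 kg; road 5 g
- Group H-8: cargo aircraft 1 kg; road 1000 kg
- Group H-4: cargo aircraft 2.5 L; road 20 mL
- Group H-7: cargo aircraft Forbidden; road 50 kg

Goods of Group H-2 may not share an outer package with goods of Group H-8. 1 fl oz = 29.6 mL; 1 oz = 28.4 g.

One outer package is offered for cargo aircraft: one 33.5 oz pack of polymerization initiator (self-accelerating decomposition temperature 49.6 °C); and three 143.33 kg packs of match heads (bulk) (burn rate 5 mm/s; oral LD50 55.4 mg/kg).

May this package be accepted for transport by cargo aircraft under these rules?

No

The polymerization initiator has self-accelerating decomposition temperature 49.6 °C, which is < 60 °C, so it is Group H-8 (Self-Reactive).
Match heads (bulk): burn rate 5 mm/s > 2.2 mm/s → Group H-2 (Flammable Solid).
Group H-2 quantity: three 143.33 kg packs = 429.99 kg.
429.99 kg is within the cargo aircraft limit of 500 kg for Group H-2.
Group H-8 quantity: one 33.5 oz pack = 951.4 g.
951.4 g ≤ 1 kg (cargo aircraft limit, Group H-8) — within limit.
Group H-2 and Group H-8 may not share an outer package.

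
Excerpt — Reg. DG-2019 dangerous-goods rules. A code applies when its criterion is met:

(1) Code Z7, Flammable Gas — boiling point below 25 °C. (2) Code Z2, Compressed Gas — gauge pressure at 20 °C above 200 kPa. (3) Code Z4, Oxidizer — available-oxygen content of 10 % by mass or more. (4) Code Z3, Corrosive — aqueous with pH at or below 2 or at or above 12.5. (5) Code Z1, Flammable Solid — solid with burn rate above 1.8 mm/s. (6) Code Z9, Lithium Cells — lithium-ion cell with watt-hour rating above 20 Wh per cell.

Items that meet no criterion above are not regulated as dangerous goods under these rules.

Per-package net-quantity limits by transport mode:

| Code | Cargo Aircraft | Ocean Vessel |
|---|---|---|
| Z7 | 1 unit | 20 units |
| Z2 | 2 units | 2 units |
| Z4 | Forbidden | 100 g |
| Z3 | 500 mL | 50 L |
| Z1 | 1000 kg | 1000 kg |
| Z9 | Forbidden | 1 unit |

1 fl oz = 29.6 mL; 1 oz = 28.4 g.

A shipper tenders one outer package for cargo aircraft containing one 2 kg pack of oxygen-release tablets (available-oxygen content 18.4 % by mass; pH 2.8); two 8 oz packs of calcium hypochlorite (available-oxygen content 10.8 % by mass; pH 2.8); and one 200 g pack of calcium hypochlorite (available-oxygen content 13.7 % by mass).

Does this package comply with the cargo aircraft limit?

Available-oxygen content 18.4 % by mass meets the Code Z4 criterion (Oxidizer), so the oxygen-release tablets are Code Z4.
The calcium hypochlorite has available-oxygen content 10.8 % by mass, which is ≥ 10 % by mass, so it is Code Z4 (Oxidizer).
Calcium hypochlorite: available-oxygen content 13.7 % by mass ≥ 10 % by mass → Code Z4 (Oxidizer).
Code Z4 net quantity: 2 kg + (two 8 oz packs = 454.4 g) + 200 g = 2654.4 g.
By cargo aircraft, Code Z4 is Forbidden regardless of quantity.

No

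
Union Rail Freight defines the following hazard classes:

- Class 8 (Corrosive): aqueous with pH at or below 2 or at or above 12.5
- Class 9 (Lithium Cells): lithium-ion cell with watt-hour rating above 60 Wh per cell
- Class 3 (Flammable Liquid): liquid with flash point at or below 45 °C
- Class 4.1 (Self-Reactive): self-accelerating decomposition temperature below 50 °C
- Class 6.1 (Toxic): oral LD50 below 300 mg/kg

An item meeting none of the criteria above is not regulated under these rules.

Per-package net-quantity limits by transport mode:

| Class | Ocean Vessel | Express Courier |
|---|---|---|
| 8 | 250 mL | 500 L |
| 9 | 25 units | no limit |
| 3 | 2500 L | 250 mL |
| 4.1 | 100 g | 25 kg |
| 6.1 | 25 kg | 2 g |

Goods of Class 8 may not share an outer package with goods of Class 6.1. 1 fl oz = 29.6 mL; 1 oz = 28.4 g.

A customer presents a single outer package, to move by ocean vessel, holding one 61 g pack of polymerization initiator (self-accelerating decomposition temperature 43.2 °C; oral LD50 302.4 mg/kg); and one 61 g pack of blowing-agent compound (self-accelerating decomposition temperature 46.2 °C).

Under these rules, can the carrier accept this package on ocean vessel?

The polymerization initiator has self-accelerating decomposition temperature 43.2 °C, which is < 50 °C, so it is Class 4.1 (Self-Reactive).
With self-accelerating decomposition temperature 46.2 °C (< 50 °C), the blowing-agent compound falls in Class 4.1.
Class 4.1 net quantity: 61 g + 61 g = 122 g.
That exceeds the Class 4.1 ocean vessel limit of 100 g.

No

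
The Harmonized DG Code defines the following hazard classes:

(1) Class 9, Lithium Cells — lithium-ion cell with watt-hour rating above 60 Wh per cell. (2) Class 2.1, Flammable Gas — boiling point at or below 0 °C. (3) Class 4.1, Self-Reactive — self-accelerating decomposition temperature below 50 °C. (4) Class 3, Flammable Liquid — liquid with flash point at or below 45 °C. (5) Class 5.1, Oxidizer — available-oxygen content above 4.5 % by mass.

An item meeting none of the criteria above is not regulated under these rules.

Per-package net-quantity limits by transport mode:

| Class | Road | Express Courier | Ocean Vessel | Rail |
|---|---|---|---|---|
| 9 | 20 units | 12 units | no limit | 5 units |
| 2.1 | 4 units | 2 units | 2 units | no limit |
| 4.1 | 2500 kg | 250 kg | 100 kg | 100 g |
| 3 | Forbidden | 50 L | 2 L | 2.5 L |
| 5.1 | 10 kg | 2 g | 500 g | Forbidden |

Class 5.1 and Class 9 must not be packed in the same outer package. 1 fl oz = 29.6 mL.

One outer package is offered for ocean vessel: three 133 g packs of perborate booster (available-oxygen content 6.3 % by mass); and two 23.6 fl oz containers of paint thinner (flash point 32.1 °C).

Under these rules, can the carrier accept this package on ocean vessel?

Available-oxygen content 6.3 % by mass meets the Class 5.1 criterion (Oxidizer), so the perborate booster is Class 5.1.
Paint thinner: flash point 32.1 °C ≤ 45 °C → Class 3 (Flammable Liquid).
Class 5.1 quantity: three 133 g packs = 399 g.
That is within the Class 5.1 ocean vessel limit of 500 g.
Class 3 quantity: two 23.6 fl oz containers = 1397.12 mL.
1397.12 mL is within the ocean vessel limit of 2 L for Class 3.
The segregation rule (Class 5.1 with Class 9) does not apply to Class 5.1 with Class 3.
Every hazard class is within its ocean vessel limit and no segregation rule is violated.

Yes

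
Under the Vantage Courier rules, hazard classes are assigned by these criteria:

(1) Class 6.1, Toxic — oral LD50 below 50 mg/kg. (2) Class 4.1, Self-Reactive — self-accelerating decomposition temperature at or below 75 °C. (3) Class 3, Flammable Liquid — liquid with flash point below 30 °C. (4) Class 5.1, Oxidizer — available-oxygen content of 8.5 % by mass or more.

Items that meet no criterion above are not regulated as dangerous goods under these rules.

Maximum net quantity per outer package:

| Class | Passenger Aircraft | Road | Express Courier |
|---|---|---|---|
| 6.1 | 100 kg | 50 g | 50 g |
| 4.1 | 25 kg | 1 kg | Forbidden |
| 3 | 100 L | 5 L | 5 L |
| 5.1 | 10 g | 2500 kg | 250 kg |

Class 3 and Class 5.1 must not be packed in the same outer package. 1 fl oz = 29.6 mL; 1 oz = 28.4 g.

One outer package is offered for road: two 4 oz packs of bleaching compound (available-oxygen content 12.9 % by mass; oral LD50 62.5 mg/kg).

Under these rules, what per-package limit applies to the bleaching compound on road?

2500 kg

The bleaching compound has available-oxygen content 12.9 % by mass, which is ≥ 8.5 % by mass, so it is Class 5.1 (Oxidizer).
The road limit for Class 5.1 is 2500 kg.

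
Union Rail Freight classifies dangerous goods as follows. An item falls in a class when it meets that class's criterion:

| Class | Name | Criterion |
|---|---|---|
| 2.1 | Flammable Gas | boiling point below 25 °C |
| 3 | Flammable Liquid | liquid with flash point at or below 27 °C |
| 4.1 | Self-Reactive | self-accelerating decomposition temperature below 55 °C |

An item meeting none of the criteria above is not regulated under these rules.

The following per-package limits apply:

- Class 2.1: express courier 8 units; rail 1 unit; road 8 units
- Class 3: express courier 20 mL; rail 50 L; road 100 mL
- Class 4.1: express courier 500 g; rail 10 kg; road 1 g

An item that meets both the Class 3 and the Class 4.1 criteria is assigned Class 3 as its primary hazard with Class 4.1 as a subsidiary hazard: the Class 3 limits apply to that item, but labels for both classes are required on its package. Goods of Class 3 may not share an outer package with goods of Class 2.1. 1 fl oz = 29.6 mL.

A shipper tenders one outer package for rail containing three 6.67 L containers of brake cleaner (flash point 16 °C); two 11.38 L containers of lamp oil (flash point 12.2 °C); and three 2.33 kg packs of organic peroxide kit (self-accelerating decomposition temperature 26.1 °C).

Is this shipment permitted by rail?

Yes

Brake cleaner: flash point 16 °C ≤ 27 °C → Class 3 (Flammable Liquid).
With flash point 12.2 °C (≤ 27 °C), the lamp oil falls in Class 3.
Self-accelerating decomposition temperature 26.1 °C meets the Class 4.1 criterion (Self-Reactive), so the organic peroxide kit is Class 4.1.
Total Class 3: (three 6.67 L containers = 20.01 L) + (two 11.38 L containers = 22.76 L) = 42.77 L.
42.77 L ≤ 50 L (rail limit, Class 3) — within limit.
Class 4.1 quantity: three 2.33 kg packs = 6.99 kg.
6.99 kg ≤ 10 kg (rail limit, Class 4.1) — within limit.
The segregation rule (Class 3 with Class 2.1) does not apply to Class 3 with Class 4.1.
Every hazard class is within its rail limit and no segregation rule is violated.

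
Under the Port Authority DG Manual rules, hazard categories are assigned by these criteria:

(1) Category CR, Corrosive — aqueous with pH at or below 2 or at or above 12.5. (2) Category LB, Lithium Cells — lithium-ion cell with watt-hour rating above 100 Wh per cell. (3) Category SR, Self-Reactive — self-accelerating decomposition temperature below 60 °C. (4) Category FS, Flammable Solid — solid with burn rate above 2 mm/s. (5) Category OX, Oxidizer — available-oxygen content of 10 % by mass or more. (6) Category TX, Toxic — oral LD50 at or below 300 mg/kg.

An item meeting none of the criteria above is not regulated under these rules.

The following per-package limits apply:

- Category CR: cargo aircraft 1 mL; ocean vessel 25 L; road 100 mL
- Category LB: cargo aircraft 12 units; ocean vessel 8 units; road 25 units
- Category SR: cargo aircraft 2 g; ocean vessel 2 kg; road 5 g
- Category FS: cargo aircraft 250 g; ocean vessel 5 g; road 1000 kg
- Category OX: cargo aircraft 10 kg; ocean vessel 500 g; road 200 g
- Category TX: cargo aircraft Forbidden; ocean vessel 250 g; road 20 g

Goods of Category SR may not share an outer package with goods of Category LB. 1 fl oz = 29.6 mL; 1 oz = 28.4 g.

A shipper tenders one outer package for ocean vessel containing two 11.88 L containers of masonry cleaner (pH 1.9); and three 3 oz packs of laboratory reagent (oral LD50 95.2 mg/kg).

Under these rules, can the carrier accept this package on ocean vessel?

The masonry cleaner has pH 1.9, which is ≤ 2, so it is Category CR (Corrosive).
Oral LD50 95.2 mg/kg meets the Category TX criterion (Toxic), so the laboratory reagent is Category TX.
Category TX quantity: three 3 oz packs = 255.6 g.
That exceeds the Category TX ocean vessel limit of 250 g.
Category CR quantity: two 11.88 L containers = 23.76 L.
23.76 L ≤ 25 L (ocean vessel limit, Category CR) — within limit.
The segregation rule (Category SR with Category LB) does not apply to Category TX with Category CR.

No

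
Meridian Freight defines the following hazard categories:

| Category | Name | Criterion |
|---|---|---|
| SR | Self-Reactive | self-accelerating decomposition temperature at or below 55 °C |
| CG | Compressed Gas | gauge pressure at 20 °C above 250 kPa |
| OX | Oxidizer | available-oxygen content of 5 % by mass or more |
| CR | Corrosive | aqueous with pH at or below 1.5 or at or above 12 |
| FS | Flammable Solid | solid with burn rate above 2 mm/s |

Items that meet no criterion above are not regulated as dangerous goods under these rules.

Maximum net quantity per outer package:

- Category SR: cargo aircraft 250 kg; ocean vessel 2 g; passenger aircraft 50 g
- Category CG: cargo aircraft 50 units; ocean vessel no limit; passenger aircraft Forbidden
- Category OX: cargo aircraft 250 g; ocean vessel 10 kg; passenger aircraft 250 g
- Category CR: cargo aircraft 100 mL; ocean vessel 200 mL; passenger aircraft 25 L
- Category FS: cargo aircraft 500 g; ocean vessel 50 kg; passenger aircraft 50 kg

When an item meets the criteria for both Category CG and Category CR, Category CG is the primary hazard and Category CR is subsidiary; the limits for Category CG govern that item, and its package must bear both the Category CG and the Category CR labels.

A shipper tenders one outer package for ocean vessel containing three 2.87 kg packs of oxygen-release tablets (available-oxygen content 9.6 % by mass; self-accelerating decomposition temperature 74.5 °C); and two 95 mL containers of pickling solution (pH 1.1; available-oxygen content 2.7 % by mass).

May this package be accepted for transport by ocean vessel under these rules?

The oxygen-release tablets have available-oxygen content 9.6 % by mass, which is ≥ 5 % by mass, so they are Category OX (Oxidizer).
With pH 1.1 (≤ 1.5), the pickling solution falls in Category CR.
Category CR quantity: two 95 mL containers = 190 mL.
That is within the Category CR ocean vessel limit of 200 mL.
Category OX quantity: three 2.87 kg packs = 8.61 kg.
8.61 kg is within the ocean vessel limit of 10 kg for Category OX.
Every hazard category is within its ocean vessel limit and no segregation rule is violated.

Yes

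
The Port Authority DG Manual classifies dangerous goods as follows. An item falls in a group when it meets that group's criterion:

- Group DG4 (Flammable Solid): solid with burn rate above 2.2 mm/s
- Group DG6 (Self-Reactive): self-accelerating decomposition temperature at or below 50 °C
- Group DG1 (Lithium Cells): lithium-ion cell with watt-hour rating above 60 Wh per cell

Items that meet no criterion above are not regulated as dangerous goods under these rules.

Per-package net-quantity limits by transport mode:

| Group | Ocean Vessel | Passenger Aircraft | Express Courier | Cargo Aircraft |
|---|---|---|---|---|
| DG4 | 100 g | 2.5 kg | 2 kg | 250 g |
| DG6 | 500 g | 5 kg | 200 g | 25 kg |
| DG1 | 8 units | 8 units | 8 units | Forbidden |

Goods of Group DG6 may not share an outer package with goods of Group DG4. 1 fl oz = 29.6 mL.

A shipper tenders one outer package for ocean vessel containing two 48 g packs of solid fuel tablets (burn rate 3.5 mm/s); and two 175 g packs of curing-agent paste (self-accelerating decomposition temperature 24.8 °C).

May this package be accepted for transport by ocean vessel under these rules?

No

The solid fuel tablets have burn rate 3.5 mm/s, which is > 2.2 mm/s, so they are Group DG4 (Flammable Solid).
Curing-agent paste: self-accelerating decomposition temperature 24.8 °C ≤ 50 °C → Group DG6 (Self-Reactive).
Group DG6 quantity: two 175 g packs = 350 g.
That is within the Group DG6 ocean vessel limit of 500 g.
Group DG4 quantity: two 48 g packs = 96 g.
That is within the Group DG4 ocean vessel limit of 100 g.
Group DG6 and Group DG4 may not share an outer package.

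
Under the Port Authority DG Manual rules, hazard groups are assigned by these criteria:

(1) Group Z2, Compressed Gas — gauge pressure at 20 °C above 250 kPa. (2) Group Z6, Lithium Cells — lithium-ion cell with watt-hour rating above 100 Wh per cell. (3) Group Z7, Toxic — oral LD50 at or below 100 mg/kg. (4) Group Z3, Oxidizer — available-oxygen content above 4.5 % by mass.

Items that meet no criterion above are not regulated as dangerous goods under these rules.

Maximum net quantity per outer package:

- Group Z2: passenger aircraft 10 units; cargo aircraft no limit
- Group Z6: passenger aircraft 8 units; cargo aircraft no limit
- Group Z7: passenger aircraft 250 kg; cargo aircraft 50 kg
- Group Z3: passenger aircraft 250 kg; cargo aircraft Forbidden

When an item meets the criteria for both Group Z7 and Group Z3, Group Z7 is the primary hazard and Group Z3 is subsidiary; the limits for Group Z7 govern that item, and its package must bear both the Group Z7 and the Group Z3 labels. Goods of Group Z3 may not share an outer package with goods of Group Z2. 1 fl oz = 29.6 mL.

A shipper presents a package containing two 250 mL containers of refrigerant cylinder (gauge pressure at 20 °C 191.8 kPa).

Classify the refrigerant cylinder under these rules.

Not regulated

gauge pressure at 20 °C 191.8 kPa is not above 250 kPa, so Group Z2 does not apply.
No criterion is met, so the item is not regulated.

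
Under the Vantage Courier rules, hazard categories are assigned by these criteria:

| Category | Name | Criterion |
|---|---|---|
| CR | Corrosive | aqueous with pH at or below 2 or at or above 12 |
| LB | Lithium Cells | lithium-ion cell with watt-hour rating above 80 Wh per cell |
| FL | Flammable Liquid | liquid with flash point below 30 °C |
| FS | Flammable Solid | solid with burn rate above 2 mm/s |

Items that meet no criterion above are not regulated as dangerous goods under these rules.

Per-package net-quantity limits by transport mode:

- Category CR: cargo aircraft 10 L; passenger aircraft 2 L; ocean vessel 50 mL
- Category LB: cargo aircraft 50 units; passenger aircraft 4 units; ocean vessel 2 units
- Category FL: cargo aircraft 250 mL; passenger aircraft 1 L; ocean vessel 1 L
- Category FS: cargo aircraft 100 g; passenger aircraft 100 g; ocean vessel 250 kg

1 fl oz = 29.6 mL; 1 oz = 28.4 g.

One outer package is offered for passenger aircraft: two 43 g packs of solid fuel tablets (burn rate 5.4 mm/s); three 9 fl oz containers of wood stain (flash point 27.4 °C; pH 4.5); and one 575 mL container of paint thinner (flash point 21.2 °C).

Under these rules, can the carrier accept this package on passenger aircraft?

Burn rate 5.4 mm/s meets the Category FS criterion (Flammable Solid), so the solid fuel tablets are Category FS.
Flash point 27.4 °C meets the Category FL criterion (Flammable Liquid), so the wood stain is Category FL.
Flash point 21.2 °C meets the Category FL criterion (Flammable Liquid), so the paint thinner is Category FL.
Total Category FL: (three 9 fl oz containers = 799.2 mL) + 575 mL = 1374.2 mL.
1374.2 mL > 1 L (passenger aircraft limit, Category FL) — over the limit.
Category FS quantity: two 43 g packs = 86 g.
86 g is within the passenger aircraft limit of 100 g for Category FS.

No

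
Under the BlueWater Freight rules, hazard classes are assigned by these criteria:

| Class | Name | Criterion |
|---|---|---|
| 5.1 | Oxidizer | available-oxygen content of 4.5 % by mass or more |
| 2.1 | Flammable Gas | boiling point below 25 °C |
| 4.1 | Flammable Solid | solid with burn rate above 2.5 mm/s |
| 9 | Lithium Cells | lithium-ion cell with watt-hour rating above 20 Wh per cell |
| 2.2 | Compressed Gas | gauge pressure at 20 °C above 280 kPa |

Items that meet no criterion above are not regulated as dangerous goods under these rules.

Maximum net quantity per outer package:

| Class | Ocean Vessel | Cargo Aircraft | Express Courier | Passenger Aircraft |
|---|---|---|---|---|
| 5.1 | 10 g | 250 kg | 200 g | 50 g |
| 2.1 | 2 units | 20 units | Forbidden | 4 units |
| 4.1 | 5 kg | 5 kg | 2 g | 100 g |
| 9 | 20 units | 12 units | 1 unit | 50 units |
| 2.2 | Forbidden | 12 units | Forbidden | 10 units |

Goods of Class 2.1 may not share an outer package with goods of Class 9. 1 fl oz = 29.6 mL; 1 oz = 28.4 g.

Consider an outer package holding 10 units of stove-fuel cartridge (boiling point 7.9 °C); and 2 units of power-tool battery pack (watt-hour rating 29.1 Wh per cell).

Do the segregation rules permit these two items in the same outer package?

Stove-fuel cartridge: boiling point 7.9 °C < 25 °C → Class 2.1 (Flammable Gas).
Power-tool battery pack: watt-hour rating 29.1 Wh per cell > 20 Wh per cell → Class 9 (Lithium Cells).
Class 2.1 and Class 9 may not share an outer package.

No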